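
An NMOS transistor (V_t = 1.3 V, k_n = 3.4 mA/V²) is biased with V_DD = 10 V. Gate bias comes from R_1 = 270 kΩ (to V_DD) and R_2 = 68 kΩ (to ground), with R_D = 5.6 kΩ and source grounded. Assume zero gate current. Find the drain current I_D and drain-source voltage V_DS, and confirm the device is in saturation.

V_G = V_DD·R_2/(R_1+R_2) = 10×68/338 = 2.01 V. With the source grounded, V_GS = V_G = 2.01 V.
Assume saturation: I_D = (k_n/2)(V_GS − V_t)² = (3.4/2)×(2.01 − 1.3)² = 1.7×0.712² = 0.861 mA.
V_DS = V_DD − I_D·R_D = 10 − 0.861×5.6 = 5.18 V.
Saturation requires V_DS ≥ V_GS − V_t = 0.712 V; 5.18 ≥ 0.712 ✓.

I_D ≈ 0.86 mA, V_DS ≈ 5.2 V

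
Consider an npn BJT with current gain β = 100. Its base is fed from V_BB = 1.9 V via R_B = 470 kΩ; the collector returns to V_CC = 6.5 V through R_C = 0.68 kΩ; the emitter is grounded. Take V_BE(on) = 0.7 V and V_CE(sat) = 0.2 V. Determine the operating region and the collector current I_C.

active; I_C ≈ 0.26 mA

Assume active. Base-emitter loop: I_B = (V_BB − V_BE)/R_B = (1.9 − 0.7)/470 = 0.00255 mA.
I_C = β·I_B = 100×0.00255 = 0.255 mA.
V_CE = V_CC − I_C·R_C = 6.5 − 0.255×0.68 = 6.33 V > V_CE(sat), so the active-region assumption holds.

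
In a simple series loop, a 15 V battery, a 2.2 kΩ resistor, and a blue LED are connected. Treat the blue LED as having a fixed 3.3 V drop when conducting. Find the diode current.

I ≈ 5.3 mA

KVL around the loop: 15 = V_D + I·R = 3.3 + I × 2.2 kΩ.
So I = (15 − 3.3) / 2.2 kΩ = 11.7 / 2.2 = 5.32 mA.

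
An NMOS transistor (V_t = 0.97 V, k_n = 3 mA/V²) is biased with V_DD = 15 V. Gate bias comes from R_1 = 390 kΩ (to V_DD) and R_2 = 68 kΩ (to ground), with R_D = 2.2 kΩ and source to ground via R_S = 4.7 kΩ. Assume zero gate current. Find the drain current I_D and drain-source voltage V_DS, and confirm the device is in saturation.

I_D ≈ 0.19 mA, V_DS ≈ 14 V

V_G = V_DD·R_2/(R_1+R_2) = 15×68/458 = 2.23 V.
Assume saturation: I_D = (k_n/2)(V_GS − V_t)² with V_GS = V_G − I_D·R_S = 2.23 − 4.7·I_D.
Substituting gives 33.1·I_D² − 18.7·I_D + 2.37 = 0, with roots I_D = 0.191 or 0.374 mA.
The root I_D = 0.374 mA gives V_GS = 0.471 V ≤ V_t, so take I_D = 0.191 mA.
Then V_GS = 1.33 V and V_DS = V_DD − I_D(R_D+R_S) = 15 − 0.191×6.9 = 13.7 V.
Saturation requires V_DS ≥ V_GS − V_t = 0.357 V; 13.7 ≥ 0.357 ✓.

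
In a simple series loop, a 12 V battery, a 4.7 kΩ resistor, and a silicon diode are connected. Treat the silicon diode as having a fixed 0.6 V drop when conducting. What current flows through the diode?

I ≈ 2.4 mA

KVL around the loop: 12 = V_D + I·R = 0.6 + I × 4.7 kΩ.
So I = (12 − 0.6) / 4.7 kΩ = 11.4 / 4.7 = 2.43 mA.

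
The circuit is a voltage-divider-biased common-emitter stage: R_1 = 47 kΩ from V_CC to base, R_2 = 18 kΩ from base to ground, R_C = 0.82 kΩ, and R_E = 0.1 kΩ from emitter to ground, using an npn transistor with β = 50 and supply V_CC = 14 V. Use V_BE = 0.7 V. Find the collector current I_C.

I_C ≈ 8.8 mA

Thevenize the base divider: V_Th = V_CC·R_2/(R_1+R_2) = 14×18/65 = 3.88 V, R_Th = R_1‖R_2 = 13 kΩ.
Base-emitter loop: V_Th = I_B·R_Th + V_BE + (β+1)I_B·R_E, so I_B = (3.88 − 0.7) / (13 + 51×0.1) = 0.175 mA.
I_C = β·I_B = 50×0.175 = 8.77 mA, and I_E = (β+1)I_B = 8.94 mA.
V_CE = V_CC − I_C·R_C − I_E·R_E = 14 − 8.77×0.82 − 8.94×0.1 = 5.92 V.
V_CE = 5.92 V > 0.2 V confirms active-region operation.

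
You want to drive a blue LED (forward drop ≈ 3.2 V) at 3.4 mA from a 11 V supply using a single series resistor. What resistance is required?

The resistor drops V_S − V_D = 11 − 3.2 = 7.8 V at 3.4 mA.
R = 7.8 V / 3.4 mA = 2.29 kΩ.

R ≈ 2.3 kΩ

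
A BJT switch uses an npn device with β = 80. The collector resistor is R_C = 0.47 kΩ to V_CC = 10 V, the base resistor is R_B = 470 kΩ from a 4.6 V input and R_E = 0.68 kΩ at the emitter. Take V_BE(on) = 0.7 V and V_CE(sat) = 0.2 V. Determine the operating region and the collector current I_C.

active; I_C ≈ 0.59 mA

Assume active. Base-emitter loop: I_B = (V_BB − V_BE)/(R_B + (β+1)R_E) = (4.6 − 0.7)/(470 + 81×0.68) = 0.00743 mA.
I_C = β·I_B = 80×0.00743 = 0.594 mA.
V_CE = V_CC − I_C·R_C − I_E·R_E = 10 − 0.594×0.47 − 0.602×0.68 = 9.31 V > V_CE(sat), so the active-region assumption holds.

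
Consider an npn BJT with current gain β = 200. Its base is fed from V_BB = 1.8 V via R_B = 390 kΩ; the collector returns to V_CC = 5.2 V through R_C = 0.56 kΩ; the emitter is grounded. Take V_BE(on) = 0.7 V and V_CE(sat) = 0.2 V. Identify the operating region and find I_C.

Assume active. Base-emitter loop: I_B = (V_BB − V_BE)/R_B = (1.8 − 0.7)/390 = 0.00282 mA.
I_C = β·I_B = 200×0.00282 = 0.564 mA.
V_CE = V_CC − I_C·R_C = 5.2 − 0.564×0.56 = 4.88 V > V_CE(sat), so the active-region assumption holds.

active; I_C ≈ 0.56 mA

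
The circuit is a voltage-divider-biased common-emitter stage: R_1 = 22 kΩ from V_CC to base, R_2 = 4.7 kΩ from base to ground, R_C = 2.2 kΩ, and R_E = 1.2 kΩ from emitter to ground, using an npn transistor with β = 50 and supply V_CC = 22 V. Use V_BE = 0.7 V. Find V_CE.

V_CE ≈ 14 V

Thevenize the base divider: V_Th = V_CC·R_2/(R_1+R_2) = 22×4.7/26.7 = 3.87 V, R_Th = R_1‖R_2 = 3.87 kΩ.
Base-emitter loop: V_Th = I_B·R_Th + V_BE + (β+1)I_B·R_E, so I_B = (3.87 − 0.7) / (3.87 + 51×1.2) = 0.0488 mA.
I_C = β·I_B = 50×0.0488 = 2.44 mA, and I_E = (β+1)I_B = 2.49 mA.
V_CE = V_CC − I_C·R_C − I_E·R_E = 22 − 2.44×2.2 − 2.49×1.2 = 13.7 V.
V_CE = 13.7 V > 0.2 V confirms active-region operation.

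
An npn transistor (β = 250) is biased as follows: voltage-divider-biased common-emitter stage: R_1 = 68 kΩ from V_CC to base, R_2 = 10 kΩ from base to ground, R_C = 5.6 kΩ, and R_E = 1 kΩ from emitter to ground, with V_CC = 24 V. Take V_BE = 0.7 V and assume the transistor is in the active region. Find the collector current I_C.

Thevenize the base divider: V_Th = V_CC·R_2/(R_1+R_2) = 24×10/78 = 3.08 V, R_Th = R_1‖R_2 = 8.72 kΩ.
Base-emitter loop: V_Th = I_B·R_Th + V_BE + (β+1)I_B·R_E, so I_B = (3.08 − 0.7) / (8.72 + 251×1) = 0.00915 mA.
I_C = β·I_B = 250×0.00915 = 2.29 mA, and I_E = (β+1)I_B = 2.3 mA.
V_CE = V_CC − I_C·R_C − I_E·R_E = 24 − 2.29×5.6 − 2.3×1 = 8.89 V.
V_CE = 8.89 V > 0.2 V confirms active-region operation.

I_C ≈ 2.3 mA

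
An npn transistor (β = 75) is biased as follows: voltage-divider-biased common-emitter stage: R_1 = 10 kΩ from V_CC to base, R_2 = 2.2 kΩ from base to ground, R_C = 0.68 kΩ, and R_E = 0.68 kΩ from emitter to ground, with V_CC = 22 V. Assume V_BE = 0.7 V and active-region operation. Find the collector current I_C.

Thevenize the base divider: V_Th = V_CC·R_2/(R_1+R_2) = 22×2.2/12.2 = 3.97 V, R_Th = R_1‖R_2 = 1.8 kΩ.
Base-emitter loop: V_Th = I_B·R_Th + V_BE + (β+1)I_B·R_E, so I_B = (3.97 − 0.7) / (1.8 + 76×0.68) = 0.0611 mA.
I_C = β·I_B = 75×0.0611 = 4.58 mA, and I_E = (β+1)I_B = 4.64 mA.
V_CE = V_CC − I_C·R_C − I_E·R_E = 22 − 4.58×0.68 − 4.64×0.68 = 15.7 V.
V_CE = 15.7 V > 0.2 V confirms active-region operation.

I_C ≈ 4.6 mA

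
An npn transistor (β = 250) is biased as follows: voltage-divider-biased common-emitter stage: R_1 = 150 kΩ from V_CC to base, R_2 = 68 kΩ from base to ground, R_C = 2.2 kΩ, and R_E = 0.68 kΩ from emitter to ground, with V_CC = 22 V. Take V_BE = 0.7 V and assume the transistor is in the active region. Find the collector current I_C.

I_C ≈ 7.1 mA

Thevenize the base divider: V_Th = V_CC·R_2/(R_1+R_2) = 22×68/218 = 6.86 V, R_Th = R_1‖R_2 = 46.8 kΩ.
Base-emitter loop: V_Th = I_B·R_Th + V_BE + (β+1)I_B·R_E, so I_B = (6.86 − 0.7) / (46.8 + 251×0.68) = 0.0283 mA.
I_C = β·I_B = 250×0.0283 = 7.08 mA, and I_E = (β+1)I_B = 7.11 mA.
V_CE = V_CC − I_C·R_C − I_E·R_E = 22 − 7.08×2.2 − 7.11×0.68 = 1.58 V.
V_CE = 1.58 V > 0.2 V confirms active-region operation.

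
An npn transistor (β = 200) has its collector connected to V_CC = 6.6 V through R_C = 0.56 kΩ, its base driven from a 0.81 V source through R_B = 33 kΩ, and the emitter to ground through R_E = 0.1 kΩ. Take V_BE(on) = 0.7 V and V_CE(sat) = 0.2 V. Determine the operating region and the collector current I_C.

active; I_C ≈ 0.41 mA

Assume active. Base-emitter loop: I_B = (V_BB − V_BE)/(R_B + (β+1)R_E) = (0.81 − 0.7)/(33 + 201×0.1) = 0.00207 mA.
I_C = β·I_B = 200×0.00207 = 0.414 mA.
V_CE = V_CC − I_C·R_C − I_E·R_E = 6.6 − 0.414×0.56 − 0.416×0.1 = 6.33 V > V_CE(sat), so the active-region assumption holds.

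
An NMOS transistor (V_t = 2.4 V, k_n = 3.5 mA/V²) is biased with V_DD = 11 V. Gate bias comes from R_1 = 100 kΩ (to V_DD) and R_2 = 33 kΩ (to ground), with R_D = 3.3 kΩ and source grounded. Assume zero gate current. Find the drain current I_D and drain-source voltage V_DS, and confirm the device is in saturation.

I_D ≈ 0.19 mA, V_DS ≈ 10 V

V_G = V_DD·R_2/(R_1+R_2) = 11×33/133 = 2.73 V. With the source grounded, V_GS = V_G = 2.73 V.
Assume saturation: I_D = (k_n/2)(V_GS − V_t)² = (3.5/2)×(2.73 − 2.4)² = 1.75×0.329² = 0.19 mA.
V_DS = V_DD − I_D·R_D = 11 − 0.19×3.3 = 10.4 V.
Saturation requires V_DS ≥ V_GS − V_t = 0.329 V; 10.4 ≥ 0.329 ✓.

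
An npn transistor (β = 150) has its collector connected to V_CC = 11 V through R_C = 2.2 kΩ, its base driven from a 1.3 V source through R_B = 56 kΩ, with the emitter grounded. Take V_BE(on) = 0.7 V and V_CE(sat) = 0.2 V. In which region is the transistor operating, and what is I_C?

active; I_C ≈ 1.6 mA

Assume active. Base-emitter loop: I_B = (V_BB − V_BE)/R_B = (1.3 − 0.7)/56 = 0.0107 mA.
I_C = β·I_B = 150×0.0107 = 1.61 mA.
V_CE = V_CC − I_C·R_C = 11 − 1.61×2.2 = 7.46 V > V_CE(sat), so the active-region assumption holds.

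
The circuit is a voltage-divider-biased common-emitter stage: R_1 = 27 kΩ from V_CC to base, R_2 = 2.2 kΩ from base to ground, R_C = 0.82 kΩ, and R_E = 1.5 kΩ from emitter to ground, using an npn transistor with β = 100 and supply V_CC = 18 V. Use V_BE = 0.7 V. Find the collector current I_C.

Thevenize the base divider: V_Th = V_CC·R_2/(R_1+R_2) = 18×2.2/29.2 = 1.36 V, R_Th = R_1‖R_2 = 2.03 kΩ.
Base-emitter loop: V_Th = I_B·R_Th + V_BE + (β+1)I_B·R_E, so I_B = (1.36 − 0.7) / (2.03 + 101×1.5) = 0.00427 mA.
I_C = β·I_B = 100×0.00427 = 0.427 mA, and I_E = (β+1)I_B = 0.432 mA.
V_CE = V_CC − I_C·R_C − I_E·R_E = 18 − 0.427×0.82 − 0.432×1.5 = 17 V.
V_CE = 17 V > 0.2 V confirms active-region operation.

I_C ≈ 0.43 mA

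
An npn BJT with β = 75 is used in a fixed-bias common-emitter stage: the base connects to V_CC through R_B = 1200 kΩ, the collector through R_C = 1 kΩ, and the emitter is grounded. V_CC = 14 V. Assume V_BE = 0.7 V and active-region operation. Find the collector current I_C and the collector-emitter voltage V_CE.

I_C ≈ 0.83 mA, V_CE ≈ 13 V

Base loop: V_CC = I_B·R_B + V_BE, so I_B = (14 − 0.7)/1200 kΩ = 0.0111 mA.
In the active region I_C = β·I_B = 75 × 0.0111 = 0.831 mA.
Collector loop: V_CE = V_CC − I_C·R_C = 14 − 0.831×1 = 13.2 V.
Since V_CE = 13.2 V > V_CE(sat) ≈ 0.2 V, the transistor is in the active region as assumed.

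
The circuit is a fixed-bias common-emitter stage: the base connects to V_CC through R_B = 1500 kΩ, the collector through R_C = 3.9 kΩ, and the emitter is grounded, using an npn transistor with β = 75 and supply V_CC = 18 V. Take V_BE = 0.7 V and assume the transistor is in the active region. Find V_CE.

V_CE ≈ 15 V

Base loop: V_CC = I_B·R_B + V_BE, so I_B = (18 − 0.7)/1500 kΩ = 0.0115 mA.
In the active region I_C = β·I_B = 75 × 0.0115 = 0.865 mA.
Collector loop: V_CE = V_CC − I_C·R_C = 18 − 0.865×3.9 = 14.6 V.
Since V_CE = 14.6 V > V_CE(sat) ≈ 0.2 V, the transistor is in the active region as assumed.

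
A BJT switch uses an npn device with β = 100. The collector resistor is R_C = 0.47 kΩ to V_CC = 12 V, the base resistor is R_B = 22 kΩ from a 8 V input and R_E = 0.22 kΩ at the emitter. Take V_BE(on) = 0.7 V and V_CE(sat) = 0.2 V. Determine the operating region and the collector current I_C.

Assume active. Base-emitter loop: I_B = (V_BB − V_BE)/(R_B + (β+1)R_E) = (8 − 0.7)/(22 + 101×0.22) = 0.165 mA.
I_C = β·I_B = 100×0.165 = 16.5 mA.
V_CE = V_CC − I_C·R_C − I_E·R_E = 12 − 16.5×0.47 − 16.7×0.22 = 0.573 V > V_CE(sat), so the active-region assumption holds.

active; I_C ≈ 17 mA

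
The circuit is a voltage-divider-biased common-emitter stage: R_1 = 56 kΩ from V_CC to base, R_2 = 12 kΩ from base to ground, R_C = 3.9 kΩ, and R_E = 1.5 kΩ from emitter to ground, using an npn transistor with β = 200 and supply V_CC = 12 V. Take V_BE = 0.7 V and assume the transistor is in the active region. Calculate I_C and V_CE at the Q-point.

Thevenize the base divider: V_Th = V_CC·R_2/(R_1+R_2) = 12×12/68 = 2.12 V, R_Th = R_1‖R_2 = 9.88 kΩ.
Base-emitter loop: V_Th = I_B·R_Th + V_BE + (β+1)I_B·R_E, so I_B = (2.12 − 0.7) / (9.88 + 201×1.5) = 0.00455 mA.
I_C = β·I_B = 200×0.00455 = 0.911 mA, and I_E = (β+1)I_B = 0.915 mA.
V_CE = V_CC − I_C·R_C − I_E·R_E = 12 − 0.911×3.9 − 0.915×1.5 = 7.08 V.
V_CE = 7.08 V > 0.2 V confirms active-region operation.

I_C ≈ 0.91 mA, V_CE ≈ 7.1 V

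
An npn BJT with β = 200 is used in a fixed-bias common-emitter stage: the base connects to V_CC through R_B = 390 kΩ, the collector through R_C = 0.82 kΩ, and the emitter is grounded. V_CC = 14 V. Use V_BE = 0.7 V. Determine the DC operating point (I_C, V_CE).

I_C ≈ 6.8 mA, V_CE ≈ 8.4 V

Base loop: V_CC = I_B·R_B + V_BE, so I_B = (14 − 0.7)/390 kΩ = 0.0341 mA.
In the active region I_C = β·I_B = 200 × 0.0341 = 6.82 mA.
Collector loop: V_CE = V_CC − I_C·R_C = 14 − 6.82×0.82 = 8.41 V.
Since V_CE = 8.41 V > V_CE(sat) ≈ 0.2 V, the transistor is in the active region as assumed.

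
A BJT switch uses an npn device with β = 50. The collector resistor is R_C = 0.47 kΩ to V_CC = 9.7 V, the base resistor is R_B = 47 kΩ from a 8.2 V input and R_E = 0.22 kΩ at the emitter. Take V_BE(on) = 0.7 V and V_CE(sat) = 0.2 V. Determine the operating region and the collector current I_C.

active; I_C ≈ 6.4 mA

Assume active. Base-emitter loop: I_B = (V_BB − V_BE)/(R_B + (β+1)R_E) = (8.2 − 0.7)/(47 + 51×0.22) = 0.129 mA.
I_C = β·I_B = 50×0.129 = 6.44 mA.
V_CE = V_CC − I_C·R_C − I_E·R_E = 9.7 − 6.44×0.47 − 6.57×0.22 = 5.23 V > V_CE(sat), so the active-region assumption holds.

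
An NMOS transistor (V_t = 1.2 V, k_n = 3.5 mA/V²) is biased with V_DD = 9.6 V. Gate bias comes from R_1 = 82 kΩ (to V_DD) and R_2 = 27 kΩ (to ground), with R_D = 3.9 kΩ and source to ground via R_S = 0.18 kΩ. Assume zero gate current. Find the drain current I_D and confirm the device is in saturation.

I_D ≈ 1.5 mA

V_G = V_DD·R_2/(R_1+R_2) = 9.6×27/109 = 2.38 V.
Assume saturation: I_D = (k_n/2)(V_GS − V_t)² with V_GS = V_G − I_D·R_S = 2.38 − 0.18·I_D.
Substituting gives 0.0567·I_D² − 1.74·I_D + 2.43 = 0, with roots I_D = 1.46 or 29.3 mA.
The root I_D = 29.3 mA gives V_GS = -2.89 V ≤ V_t, so take I_D = 1.46 mA.
Then V_GS = 2.11 V and V_DS = V_DD − I_D(R_D+R_S) = 9.6 − 1.46×4.08 = 3.63 V.
Saturation requires V_DS ≥ V_GS − V_t = 0.915 V; 3.63 ≥ 0.915 ✓.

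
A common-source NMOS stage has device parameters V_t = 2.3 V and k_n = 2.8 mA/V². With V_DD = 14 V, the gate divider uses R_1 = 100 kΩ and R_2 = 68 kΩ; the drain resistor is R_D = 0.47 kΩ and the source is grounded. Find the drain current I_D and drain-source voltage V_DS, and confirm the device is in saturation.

V_G = V_DD·R_2/(R_1+R_2) = 14×68/168 = 5.67 V. With the source grounded, V_GS = V_G = 5.67 V.
Assume saturation: I_D = (k_n/2)(V_GS − V_t)² = (2.8/2)×(5.67 − 2.3)² = 1.4×3.37² = 15.9 mA.
V_DS = V_DD − I_D·R_D = 14 − 15.9×0.47 = 6.54 V.
Saturation requires V_DS ≥ V_GS − V_t = 3.37 V; 6.54 ≥ 3.37 ✓.

I_D ≈ 16 mA, V_DS ≈ 6.5 V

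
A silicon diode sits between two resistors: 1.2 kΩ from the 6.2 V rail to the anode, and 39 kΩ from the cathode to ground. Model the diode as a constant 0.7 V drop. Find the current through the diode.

The two resistors are in series with the diode, so KVL gives 6.2 = I·1.2 + 0.7 + I·39.
I = (6.2 − 0.7) / (1.2 + 39) kΩ = 5.5 / 40.2 = 0.137 mA.

I ≈ 0.14 mA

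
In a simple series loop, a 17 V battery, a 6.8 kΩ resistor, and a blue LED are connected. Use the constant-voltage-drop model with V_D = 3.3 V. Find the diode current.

I ≈ 2 mA

KVL around the loop: 17 = V_D + I·R = 3.3 + I × 6.8 kΩ.
So I = (17 − 3.3) / 6.8 kΩ = 13.7 / 6.8 = 2.01 mA.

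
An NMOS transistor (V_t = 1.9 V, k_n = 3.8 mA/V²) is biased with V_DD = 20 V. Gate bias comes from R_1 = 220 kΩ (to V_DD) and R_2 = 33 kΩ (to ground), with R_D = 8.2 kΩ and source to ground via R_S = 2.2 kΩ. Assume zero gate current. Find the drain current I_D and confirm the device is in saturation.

I_D ≈ 0.18 mA

V_G = V_DD·R_2/(R_1+R_2) = 20×33/253 = 2.61 V.
Assume saturation: I_D = (k_n/2)(V_GS − V_t)² with V_GS = V_G − I_D·R_S = 2.61 − 2.2·I_D.
Substituting gives 9.2·I_D² − 6.92·I_D + 0.954 = 0, with roots I_D = 0.182 or 0.571 mA.
The root I_D = 0.571 mA gives V_GS = 1.35 V ≤ V_t, so take I_D = 0.182 mA.
Then V_GS = 2.21 V and V_DS = V_DD − I_D(R_D+R_S) = 20 − 0.182×10.4 = 18.1 V.
Saturation requires V_DS ≥ V_GS − V_t = 0.309 V; 18.1 ≥ 0.309 ✓.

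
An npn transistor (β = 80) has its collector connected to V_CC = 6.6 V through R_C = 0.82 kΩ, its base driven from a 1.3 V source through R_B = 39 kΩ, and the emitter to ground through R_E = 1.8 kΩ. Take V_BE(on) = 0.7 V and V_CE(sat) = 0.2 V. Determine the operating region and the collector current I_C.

active; I_C ≈ 0.26 mA

Assume active. Base-emitter loop: I_B = (V_BB − V_BE)/(R_B + (β+1)R_E) = (1.3 − 0.7)/(39 + 81×1.8) = 0.00325 mA.
I_C = β·I_B = 80×0.00325 = 0.26 mA.
V_CE = V_CC − I_C·R_C − I_E·R_E = 6.6 − 0.26×0.82 − 0.263×1.8 = 5.91 V > V_CE(sat), so the active-region assumption holds.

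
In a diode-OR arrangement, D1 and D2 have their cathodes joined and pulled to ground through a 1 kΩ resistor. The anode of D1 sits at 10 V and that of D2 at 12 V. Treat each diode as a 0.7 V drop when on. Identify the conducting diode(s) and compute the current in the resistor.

Only D2 conducts; I_R ≈ 11 mA

Assume both conduct. Then node N would need to be at both 10−0.7 = 9.3 V and 12−0.7 = 11.3 V, which is impossible.
Assume only D2 conducts: V_N = 12 − 0.7 = 11.3 V, so I_R = 11.3/1 = 11.3 mA.
Check D1: its anode-to-cathode voltage is 10 − 11.3 = -1.3 V < 0.7 V, so it is off. The assumption is consistent.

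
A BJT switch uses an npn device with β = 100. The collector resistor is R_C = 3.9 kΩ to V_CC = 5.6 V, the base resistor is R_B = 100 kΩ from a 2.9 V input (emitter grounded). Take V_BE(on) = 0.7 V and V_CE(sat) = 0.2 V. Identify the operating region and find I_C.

saturation; I_C ≈ 1.4 mA

Assume active: I_B = (2.9 − 0.7)/100 = 0.022 mA, giving I_C = β·I_B = 2.2 mA.
But then V_CE = 5.6 − 2.2×3.9 = -2.98 V < V_CE(sat) = 0.2 V — impossible in the active region.
So the transistor is saturated. With V_CE = 0.2 V, I_C = (V_CC − 0.2)/R_C = 5.4/3.9 = 1.38 mA.
Check: β·I_B = 2.2 mA > I_C = 1.38 mA, confirming saturation.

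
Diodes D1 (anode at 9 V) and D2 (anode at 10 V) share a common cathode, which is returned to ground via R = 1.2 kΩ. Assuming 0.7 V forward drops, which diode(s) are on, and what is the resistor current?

Assume both conduct. Then node N would need to be at both 9−0.7 = 8.3 V and 10−0.7 = 9.3 V, which is impossible.
Assume only D2 conducts: V_N = 10 − 0.7 = 9.3 V, so I_R = 9.3/1.2 = 7.75 mA.
Check D1: its anode-to-cathode voltage is 9 − 9.3 = -0.3 V < 0.7 V, so it is off. The assumption is consistent.

Only D2 conducts; I_R ≈ 7.8 mA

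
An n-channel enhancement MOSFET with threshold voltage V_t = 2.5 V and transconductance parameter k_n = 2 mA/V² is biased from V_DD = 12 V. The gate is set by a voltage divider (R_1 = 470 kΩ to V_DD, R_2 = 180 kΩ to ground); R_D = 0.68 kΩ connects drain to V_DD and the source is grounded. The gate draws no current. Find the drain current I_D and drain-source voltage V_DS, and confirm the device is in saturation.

V_G = V_DD·R_2/(R_1+R_2) = 12×180/650 = 3.32 V. With the source grounded, V_GS = V_G = 3.32 V.
Assume saturation: I_D = (k_n/2)(V_GS − V_t)² = (2/2)×(3.32 − 2.5)² = 1×0.823² = 0.677 mA.
V_DS = V_DD − I_D·R_D = 12 − 0.677×0.68 = 11.5 V.
Saturation requires V_DS ≥ V_GS − V_t = 0.823 V; 11.5 ≥ 0.823 ✓.

I_D ≈ 0.68 mA, V_DS ≈ 12 V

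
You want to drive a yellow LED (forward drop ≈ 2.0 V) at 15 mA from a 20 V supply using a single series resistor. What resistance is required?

R ≈ 1.2 kΩ

The resistor drops V_S − V_D = 20 − 2.0 = 18 V at 15 mA.
R = 18 V / 15 mA = 1.2 kΩ.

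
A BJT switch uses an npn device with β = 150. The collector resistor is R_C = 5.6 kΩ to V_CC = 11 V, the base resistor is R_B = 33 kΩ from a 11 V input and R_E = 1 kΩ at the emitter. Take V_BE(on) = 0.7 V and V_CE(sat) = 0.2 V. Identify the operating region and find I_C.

saturation; I_C ≈ 1.6 mA

Assume active: I_B = (11 − 0.7)/(33 + 151×1) = 0.056 mA, I_C = β·I_B = 8.4 mA.
Then V_CE = 11 − 8.4×5.6 − 8.45×1 = -44.5 V < 0.2 V — the active assumption fails.
Re-solve with V_CE = 0.2 V. KCL at the emitter: V_E/R_E = (V_BB−0.7−V_E)/R_B + (V_CC−0.2−V_E)/R_C, giving V_E = 1.85 V.
I_C = (V_CC − 0.2 − V_E)/R_C = (10.8 − 1.85)/5.6 = 1.6 mA.
Check: I_B = (10.3 − 1.85)/33 = 0.256 mA, and β·I_B = 38.4 mA > I_C, confirming saturation.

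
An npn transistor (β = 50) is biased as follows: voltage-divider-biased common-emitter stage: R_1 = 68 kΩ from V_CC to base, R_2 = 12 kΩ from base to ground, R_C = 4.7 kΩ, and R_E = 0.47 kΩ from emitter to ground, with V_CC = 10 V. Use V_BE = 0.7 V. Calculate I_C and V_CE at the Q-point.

I_C ≈ 1.2 mA, V_CE ≈ 3.9 V

Thevenize the base divider: V_Th = V_CC·R_2/(R_1+R_2) = 10×12/80 = 1.5 V, R_Th = R_1‖R_2 = 10.2 kΩ.
Base-emitter loop: V_Th = I_B·R_Th + V_BE + (β+1)I_B·R_E, so I_B = (1.5 − 0.7) / (10.2 + 51×0.47) = 0.0234 mA.
I_C = β·I_B = 50×0.0234 = 1.17 mA, and I_E = (β+1)I_B = 1.19 mA.
V_CE = V_CC − I_C·R_C − I_E·R_E = 10 − 1.17×4.7 − 1.19×0.47 = 3.94 V.
V_CE = 3.94 V > 0.2 V confirms active-region operation.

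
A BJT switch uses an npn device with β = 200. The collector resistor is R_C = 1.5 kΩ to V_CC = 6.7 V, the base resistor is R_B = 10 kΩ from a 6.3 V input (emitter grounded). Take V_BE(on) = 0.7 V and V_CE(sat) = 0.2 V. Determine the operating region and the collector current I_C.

Assume active: I_B = (6.3 − 0.7)/10 = 0.56 mA, giving I_C = β·I_B = 112 mA.
But then V_CE = 6.7 − 112×1.5 = -161 V < V_CE(sat) = 0.2 V — impossible in the active region.
So the transistor is saturated. With V_CE = 0.2 V, I_C = (V_CC − 0.2)/R_C = 6.5/1.5 = 4.33 mA.
Check: β·I_B = 112 mA > I_C = 4.33 mA, confirming saturation.

saturation; I_C ≈ 4.3 mA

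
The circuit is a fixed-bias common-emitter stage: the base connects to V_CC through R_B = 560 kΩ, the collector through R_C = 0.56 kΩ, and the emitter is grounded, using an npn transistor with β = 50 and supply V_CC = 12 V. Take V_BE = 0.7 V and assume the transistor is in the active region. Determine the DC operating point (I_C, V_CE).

Base loop: V_CC = I_B·R_B + V_BE, so I_B = (12 − 0.7)/560 kΩ = 0.0202 mA.
In the active region I_C = β·I_B = 50 × 0.0202 = 1.01 mA.
Collector loop: V_CE = V_CC − I_C·R_C = 12 − 1.01×0.56 = 11.4 V.
Since V_CE = 11.4 V > V_CE(sat) ≈ 0.2 V, the transistor is in the active region as assumed.

I_C ≈ 1 mA, V_CE ≈ 11 V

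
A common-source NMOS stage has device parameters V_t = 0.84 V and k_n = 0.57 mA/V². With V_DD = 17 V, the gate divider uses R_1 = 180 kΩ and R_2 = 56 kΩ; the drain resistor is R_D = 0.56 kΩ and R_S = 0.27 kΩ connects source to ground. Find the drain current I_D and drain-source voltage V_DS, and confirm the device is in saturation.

V_G = V_DD·R_2/(R_1+R_2) = 17×56/236 = 4.03 V.
Assume saturation: I_D = (k_n/2)(V_GS − V_t)² with V_GS = V_G − I_D·R_S = 4.03 − 0.27·I_D.
Substituting gives 0.0208·I_D² − 1.49·I_D + 2.91 = 0, with roots I_D = 2.01 or 69.8 mA.
The root I_D = 69.8 mA gives V_GS = -14.8 V ≤ V_t, so take I_D = 2.01 mA.
Then V_GS = 3.49 V and V_DS = V_DD − I_D(R_D+R_S) = 17 − 2.01×0.83 = 15.3 V.
Saturation requires V_DS ≥ V_GS − V_t = 2.65 V; 15.3 ≥ 2.65 ✓.

I_D ≈ 2 mA, V_DS ≈ 15 V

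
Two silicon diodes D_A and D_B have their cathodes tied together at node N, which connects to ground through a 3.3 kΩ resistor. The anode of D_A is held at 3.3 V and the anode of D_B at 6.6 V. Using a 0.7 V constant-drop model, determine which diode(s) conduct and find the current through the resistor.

Only D_B conducts; I_R ≈ 1.8 mA

Assume both conduct. Then node N would need to be at both 3.3−0.7 = 2.6 V and 6.6−0.7 = 5.9 V, which is impossible.
Assume only D_B conducts: V_N = 6.6 − 0.7 = 5.9 V, so I_R = 5.9/3.3 = 1.79 mA.
Check D_A: its anode-to-cathode voltage is 3.3 − 5.9 = -2.6 V < 0.7 V, so it is off. The assumption is consistent.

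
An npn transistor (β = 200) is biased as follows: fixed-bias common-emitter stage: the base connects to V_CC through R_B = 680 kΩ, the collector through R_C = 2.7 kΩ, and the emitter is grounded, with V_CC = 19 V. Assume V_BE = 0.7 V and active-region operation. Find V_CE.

Base loop: V_CC = I_B·R_B + V_BE, so I_B = (19 − 0.7)/680 kΩ = 0.0269 mA.
In the active region I_C = β·I_B = 200 × 0.0269 = 5.38 mA.
Collector loop: V_CE = V_CC − I_C·R_C = 19 − 5.38×2.7 = 4.47 V.
Since V_CE = 4.47 V > V_CE(sat) ≈ 0.2 V, the transistor is in the active region as assumed.

V_CE ≈ 4.5 V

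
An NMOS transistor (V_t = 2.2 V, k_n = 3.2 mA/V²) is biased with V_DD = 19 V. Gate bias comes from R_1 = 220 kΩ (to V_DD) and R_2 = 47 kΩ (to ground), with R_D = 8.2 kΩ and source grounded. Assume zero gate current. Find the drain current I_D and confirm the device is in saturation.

V_G = V_DD·R_2/(R_1+R_2) = 19×47/267 = 3.34 V. With the source grounded, V_GS = V_G = 3.34 V.
Assume saturation: I_D = (k_n/2)(V_GS − V_t)² = (3.2/2)×(3.34 − 2.2)² = 1.6×1.14² = 2.1 mA.
V_DS = V_DD − I_D·R_D = 19 − 2.1×8.2 = 1.81 V.
Saturation requires V_DS ≥ V_GS − V_t = 1.14 V; 1.81 ≥ 1.14 ✓.

I_D ≈ 2.1 mA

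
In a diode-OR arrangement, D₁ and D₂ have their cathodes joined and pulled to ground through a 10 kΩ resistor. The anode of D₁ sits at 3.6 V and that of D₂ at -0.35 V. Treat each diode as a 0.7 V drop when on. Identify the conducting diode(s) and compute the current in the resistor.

Only D₁ conducts; I_R ≈ 0.29 mA

Assume both conduct. Then node N would need to be at both 3.6−0.7 = 2.9 V and -0.35−0.7 = -1.05 V, which is impossible.
Assume only D₁ conducts: V_N = 3.6 − 0.7 = 2.9 V, so I_R = 2.9/10 = 0.29 mA.
Check D₂: its anode-to-cathode voltage is -0.35 − 2.9 = -3.25 V < 0.7 V, so it is off. The assumption is consistent.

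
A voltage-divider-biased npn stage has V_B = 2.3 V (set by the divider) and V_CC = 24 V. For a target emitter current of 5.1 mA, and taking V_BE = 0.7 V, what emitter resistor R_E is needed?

V_E = V_B − V_BE = 2.3 − 0.7 = 1.6 V.
R_E = V_E / I_E = 1.6 / 5.1 = 0.314 kΩ.

R_E ≈ 0.31 kΩ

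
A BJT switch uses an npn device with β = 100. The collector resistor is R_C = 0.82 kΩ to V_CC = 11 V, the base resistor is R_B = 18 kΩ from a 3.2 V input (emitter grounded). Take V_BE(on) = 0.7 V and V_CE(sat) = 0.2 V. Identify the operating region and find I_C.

saturation; I_C ≈ 13 mA

Assume active: I_B = (3.2 − 0.7)/18 = 0.139 mA, giving I_C = β·I_B = 13.9 mA.
But then V_CE = 11 − 13.9×0.82 = -0.389 V < V_CE(sat) = 0.2 V — impossible in the active region.
So the transistor is saturated. With V_CE = 0.2 V, I_C = (V_CC − 0.2)/R_C = 10.8/0.82 = 13.2 mA.
Check: β·I_B = 13.9 mA > I_C = 13.2 mA, confirming saturation.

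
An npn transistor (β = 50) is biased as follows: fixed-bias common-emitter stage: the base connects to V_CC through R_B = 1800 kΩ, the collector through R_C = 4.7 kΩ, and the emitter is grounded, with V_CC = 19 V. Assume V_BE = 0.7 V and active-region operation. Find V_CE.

V_CE ≈ 17 V

Base loop: V_CC = I_B·R_B + V_BE, so I_B = (19 − 0.7)/1800 kΩ = 0.0102 mA.
In the active region I_C = β·I_B = 50 × 0.0102 = 0.508 mA.
Collector loop: V_CE = V_CC − I_C·R_C = 19 − 0.508×4.7 = 16.6 V.
Since V_CE = 16.6 V > V_CE(sat) ≈ 0.2 V, the transistor is in the active region as assumed.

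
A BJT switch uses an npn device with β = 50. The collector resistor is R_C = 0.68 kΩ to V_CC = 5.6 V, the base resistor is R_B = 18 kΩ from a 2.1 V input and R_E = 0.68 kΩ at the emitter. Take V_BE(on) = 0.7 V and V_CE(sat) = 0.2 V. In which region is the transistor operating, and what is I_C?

Assume active. Base-emitter loop: I_B = (V_BB − V_BE)/(R_B + (β+1)R_E) = (2.1 − 0.7)/(18 + 51×0.68) = 0.0266 mA.
I_C = β·I_B = 50×0.0266 = 1.33 mA.
V_CE = V_CC − I_C·R_C − I_E·R_E = 5.6 − 1.33×0.68 − 1.36×0.68 = 3.77 V > V_CE(sat), so the active-region assumption holds.

active; I_C ≈ 1.3 mA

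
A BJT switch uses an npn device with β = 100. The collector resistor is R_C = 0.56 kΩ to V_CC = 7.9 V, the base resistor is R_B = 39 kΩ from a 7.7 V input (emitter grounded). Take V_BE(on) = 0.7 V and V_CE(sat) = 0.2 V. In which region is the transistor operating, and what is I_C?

Assume active: I_B = (7.7 − 0.7)/39 = 0.179 mA, giving I_C = β·I_B = 17.9 mA.
But then V_CE = 7.9 − 17.9×0.56 = -2.15 V < V_CE(sat) = 0.2 V — impossible in the active region.
So the transistor is saturated. With V_CE = 0.2 V, I_C = (V_CC − 0.2)/R_C = 7.7/0.56 = 13.7 mA.
Check: β·I_B = 17.9 mA > I_C = 13.7 mA, confirming saturation.

saturation; I_C ≈ 14 mA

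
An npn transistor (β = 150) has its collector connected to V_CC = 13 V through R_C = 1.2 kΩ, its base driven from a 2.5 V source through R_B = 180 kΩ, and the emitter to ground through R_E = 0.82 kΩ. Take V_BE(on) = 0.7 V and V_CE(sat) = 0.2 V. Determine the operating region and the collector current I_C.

Assume active. Base-emitter loop: I_B = (V_BB − V_BE)/(R_B + (β+1)R_E) = (2.5 − 0.7)/(180 + 151×0.82) = 0.00592 mA.
I_C = β·I_B = 150×0.00592 = 0.889 mA.
V_CE = V_CC − I_C·R_C − I_E·R_E = 13 − 0.889×1.2 − 0.895×0.82 = 11.2 V > V_CE(sat), so the active-region assumption holds.

active; I_C ≈ 0.89 mA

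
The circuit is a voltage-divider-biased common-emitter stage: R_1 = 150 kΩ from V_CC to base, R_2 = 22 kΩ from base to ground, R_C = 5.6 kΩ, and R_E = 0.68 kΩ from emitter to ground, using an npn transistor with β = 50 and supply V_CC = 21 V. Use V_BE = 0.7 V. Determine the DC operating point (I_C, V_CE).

I_C ≈ 1.8 mA, V_CE ≈ 9.4 V

Thevenize the base divider: V_Th = V_CC·R_2/(R_1+R_2) = 21×22/172 = 2.69 V, R_Th = R_1‖R_2 = 19.2 kΩ.
Base-emitter loop: V_Th = I_B·R_Th + V_BE + (β+1)I_B·R_E, so I_B = (2.69 − 0.7) / (19.2 + 51×0.68) = 0.0369 mA.
I_C = β·I_B = 50×0.0369 = 1.84 mA, and I_E = (β+1)I_B = 1.88 mA.
V_CE = V_CC − I_C·R_C − I_E·R_E = 21 − 1.84×5.6 − 1.88×0.68 = 9.4 V.
V_CE = 9.4 V > 0.2 V confirms active-region operation.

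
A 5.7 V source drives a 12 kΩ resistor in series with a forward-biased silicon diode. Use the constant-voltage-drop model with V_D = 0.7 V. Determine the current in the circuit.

KVL around the loop: 5.7 = V_D + I·R = 0.7 + I × 12 kΩ.
So I = (5.7 − 0.7) / 12 kΩ = 5 / 12 = 0.417 mA.

I ≈ 0.42 mA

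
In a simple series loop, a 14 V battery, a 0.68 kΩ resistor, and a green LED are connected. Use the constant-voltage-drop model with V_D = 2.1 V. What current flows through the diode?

KVL around the loop: 14 = V_D + I·R = 2.1 + I × 0.68 kΩ.
So I = (14 − 2.1) / 0.68 kΩ = 11.9 / 0.68 = 17.5 mA.

I ≈ 18 mA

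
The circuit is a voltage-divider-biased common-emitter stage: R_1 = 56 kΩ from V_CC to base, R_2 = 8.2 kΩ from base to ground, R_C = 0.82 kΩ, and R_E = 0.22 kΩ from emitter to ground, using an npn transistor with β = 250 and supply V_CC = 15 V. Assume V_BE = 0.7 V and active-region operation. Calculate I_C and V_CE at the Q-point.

Thevenize the base divider: V_Th = V_CC·R_2/(R_1+R_2) = 15×8.2/64.2 = 1.92 V, R_Th = R_1‖R_2 = 7.15 kΩ.
Base-emitter loop: V_Th = I_B·R_Th + V_BE + (β+1)I_B·R_E, so I_B = (1.92 − 0.7) / (7.15 + 251×0.22) = 0.0195 mA.
I_C = β·I_B = 250×0.0195 = 4.87 mA, and I_E = (β+1)I_B = 4.89 mA.
V_CE = V_CC − I_C·R_C − I_E·R_E = 15 − 4.87×0.82 − 4.89×0.22 = 9.93 V.
V_CE = 9.93 V > 0.2 V confirms active-region operation.

I_C ≈ 4.9 mA, V_CE ≈ 9.9 V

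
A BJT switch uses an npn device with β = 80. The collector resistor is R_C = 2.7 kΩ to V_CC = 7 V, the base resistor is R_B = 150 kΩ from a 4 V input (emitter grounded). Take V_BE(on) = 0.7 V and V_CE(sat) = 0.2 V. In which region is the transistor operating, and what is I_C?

active; I_C ≈ 1.8 mA

Assume active. Base-emitter loop: I_B = (V_BB − V_BE)/R_B = (4 − 0.7)/150 = 0.022 mA.
I_C = β·I_B = 80×0.022 = 1.76 mA.
V_CE = V_CC − I_C·R_C = 7 − 1.76×2.7 = 2.25 V > V_CE(sat), so the active-region assumption holds.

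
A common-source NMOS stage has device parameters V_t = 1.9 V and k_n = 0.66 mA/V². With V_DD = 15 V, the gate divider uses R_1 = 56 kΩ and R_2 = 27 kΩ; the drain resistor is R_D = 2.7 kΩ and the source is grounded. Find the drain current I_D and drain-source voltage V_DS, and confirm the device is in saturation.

I_D ≈ 2.9 mA, V_DS ≈ 7.1 V

V_G = V_DD·R_2/(R_1+R_2) = 15×27/83 = 4.88 V. With the source grounded, V_GS = V_G = 4.88 V.
Assume saturation: I_D = (k_n/2)(V_GS − V_t)² = (0.66/2)×(4.88 − 1.9)² = 0.33×2.98² = 2.93 mA.
V_DS = V_DD − I_D·R_D = 15 − 2.93×2.7 = 7.09 V.
Saturation requires V_DS ≥ V_GS − V_t = 2.98 V; 7.09 ≥ 2.98 ✓.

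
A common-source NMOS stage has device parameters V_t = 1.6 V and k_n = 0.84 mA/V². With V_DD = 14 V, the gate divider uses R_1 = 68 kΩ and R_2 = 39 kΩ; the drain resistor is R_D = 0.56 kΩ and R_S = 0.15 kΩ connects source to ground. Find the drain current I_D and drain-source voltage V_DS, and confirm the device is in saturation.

I_D ≈ 3.7 mA, V_DS ≈ 11 V

V_G = V_DD·R_2/(R_1+R_2) = 14×39/107 = 5.1 V.
Assume saturation: I_D = (k_n/2)(V_GS − V_t)² with V_GS = V_G − I_D·R_S = 5.1 − 0.15·I_D.
Substituting gives 0.00945·I_D² − 1.44·I_D + 5.15 = 0, with roots I_D = 3.66 or 149 mA.
The root I_D = 149 mA gives V_GS = -17.2 V ≤ V_t, so take I_D = 3.66 mA.
Then V_GS = 4.55 V and V_DS = V_DD − I_D(R_D+R_S) = 14 − 3.66×0.71 = 11.4 V.
Saturation requires V_DS ≥ V_GS − V_t = 2.95 V; 11.4 ≥ 2.95 ✓.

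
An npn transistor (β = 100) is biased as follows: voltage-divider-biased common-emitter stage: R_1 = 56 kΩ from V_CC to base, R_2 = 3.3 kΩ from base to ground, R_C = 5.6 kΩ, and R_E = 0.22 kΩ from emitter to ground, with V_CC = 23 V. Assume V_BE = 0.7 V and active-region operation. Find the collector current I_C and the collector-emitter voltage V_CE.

Thevenize the base divider: V_Th = V_CC·R_2/(R_1+R_2) = 23×3.3/59.3 = 1.28 V, R_Th = R_1‖R_2 = 3.12 kΩ.
Base-emitter loop: V_Th = I_B·R_Th + V_BE + (β+1)I_B·R_E, so I_B = (1.28 − 0.7) / (3.12 + 101×0.22) = 0.0229 mA.
I_C = β·I_B = 100×0.0229 = 2.29 mA, and I_E = (β+1)I_B = 2.31 mA.
V_CE = V_CC − I_C·R_C − I_E·R_E = 23 − 2.29×5.6 − 2.31×0.22 = 9.67 V.
V_CE = 9.67 V > 0.2 V confirms active-region operation.

I_C ≈ 2.3 mA, V_CE ≈ 9.7 V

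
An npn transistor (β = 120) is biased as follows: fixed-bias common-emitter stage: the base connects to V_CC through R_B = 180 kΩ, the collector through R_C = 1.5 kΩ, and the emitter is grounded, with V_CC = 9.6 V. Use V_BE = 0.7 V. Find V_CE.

Base loop: V_CC = I_B·R_B + V_BE, so I_B = (9.6 − 0.7)/180 kΩ = 0.0494 mA.
In the active region I_C = β·I_B = 120 × 0.0494 = 5.93 mA.
Collector loop: V_CE = V_CC − I_C·R_C = 9.6 − 5.93×1.5 = 0.7 V.
Since V_CE = 0.7 V > V_CE(sat) ≈ 0.2 V, the transistor is in the active region as assumed.

V_CE ≈ 0.7 V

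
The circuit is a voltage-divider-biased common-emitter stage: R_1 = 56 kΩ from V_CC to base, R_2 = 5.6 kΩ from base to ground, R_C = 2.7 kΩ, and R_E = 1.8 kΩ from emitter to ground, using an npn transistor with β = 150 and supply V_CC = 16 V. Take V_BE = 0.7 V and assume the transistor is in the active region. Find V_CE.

V_CE ≈ 14 V

Thevenize the base divider: V_Th = V_CC·R_2/(R_1+R_2) = 16×5.6/61.6 = 1.45 V, R_Th = R_1‖R_2 = 5.09 kΩ.
Base-emitter loop: V_Th = I_B·R_Th + V_BE + (β+1)I_B·R_E, so I_B = (1.45 − 0.7) / (5.09 + 151×1.8) = 0.00273 mA.
I_C = β·I_B = 150×0.00273 = 0.409 mA, and I_E = (β+1)I_B = 0.411 mA.
V_CE = V_CC − I_C·R_C − I_E·R_E = 16 − 0.409×2.7 − 0.411×1.8 = 14.2 V.
V_CE = 14.2 V > 0.2 V confirms active-region operation.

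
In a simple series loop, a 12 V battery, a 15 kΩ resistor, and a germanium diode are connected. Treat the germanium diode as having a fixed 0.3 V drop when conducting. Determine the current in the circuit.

KVL around the loop: 12 = V_D + I·R = 0.3 + I × 15 kΩ.
So I = (12 − 0.3) / 15 kΩ = 11.7 / 15 = 0.78 mA.

I ≈ 0.78 mA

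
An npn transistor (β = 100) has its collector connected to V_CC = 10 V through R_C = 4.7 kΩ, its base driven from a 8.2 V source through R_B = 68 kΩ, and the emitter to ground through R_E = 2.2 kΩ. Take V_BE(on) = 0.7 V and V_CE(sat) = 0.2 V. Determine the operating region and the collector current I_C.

saturation; I_C ≈ 1.4 mA

Assume active: I_B = (8.2 − 0.7)/(68 + 101×2.2) = 0.0258 mA, I_C = β·I_B = 2.58 mA.
Then V_CE = 10 − 2.58×4.7 − 2.61×2.2 = -7.89 V < 0.2 V — the active assumption fails.
Re-solve with V_CE = 0.2 V. KCL at the emitter: V_E/R_E = (V_BB−0.7−V_E)/R_B + (V_CC−0.2−V_E)/R_C, giving V_E = 3.22 V.
I_C = (V_CC − 0.2 − V_E)/R_C = (9.8 − 3.22)/4.7 = 1.4 mA.
Check: I_B = (7.5 − 3.22)/68 = 0.063 mA, and β·I_B = 6.3 mA > I_C, confirming saturation.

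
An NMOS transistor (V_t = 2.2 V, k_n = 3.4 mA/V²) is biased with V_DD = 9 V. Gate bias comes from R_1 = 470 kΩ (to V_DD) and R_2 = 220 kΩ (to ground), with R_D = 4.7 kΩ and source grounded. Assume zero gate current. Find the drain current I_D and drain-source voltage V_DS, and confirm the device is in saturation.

V_G = V_DD·R_2/(R_1+R_2) = 9×220/690 = 2.87 V. With the source grounded, V_GS = V_G = 2.87 V.
Assume saturation: I_D = (k_n/2)(V_GS − V_t)² = (3.4/2)×(2.87 − 2.2)² = 1.7×0.67² = 0.762 mA.
V_DS = V_DD − I_D·R_D = 9 − 0.762×4.7 = 5.42 V.
Saturation requires V_DS ≥ V_GS − V_t = 0.67 V; 5.42 ≥ 0.67 ✓.

I_D ≈ 0.76 mA, V_DS ≈ 5.4 V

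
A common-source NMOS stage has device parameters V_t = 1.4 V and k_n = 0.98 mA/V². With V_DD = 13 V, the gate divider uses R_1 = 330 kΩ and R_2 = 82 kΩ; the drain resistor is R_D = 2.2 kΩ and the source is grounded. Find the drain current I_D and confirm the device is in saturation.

I_D ≈ 0.69 mA

V_G = V_DD·R_2/(R_1+R_2) = 13×82/412 = 2.59 V. With the source grounded, V_GS = V_G = 2.59 V.
Assume saturation: I_D = (k_n/2)(V_GS − V_t)² = (0.98/2)×(2.59 − 1.4)² = 0.49×1.19² = 0.691 mA.
V_DS = V_DD − I_D·R_D = 13 − 0.691×2.2 = 11.5 V.
Saturation requires V_DS ≥ V_GS − V_t = 1.19 V; 11.5 ≥ 1.19 ✓.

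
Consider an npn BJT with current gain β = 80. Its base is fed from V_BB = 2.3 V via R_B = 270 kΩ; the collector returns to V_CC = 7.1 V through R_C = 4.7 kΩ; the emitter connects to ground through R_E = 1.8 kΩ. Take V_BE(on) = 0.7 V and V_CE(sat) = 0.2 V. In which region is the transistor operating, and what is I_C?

Assume active. Base-emitter loop: I_B = (V_BB − V_BE)/(R_B + (β+1)R_E) = (2.3 − 0.7)/(270 + 81×1.8) = 0.00385 mA.
I_C = β·I_B = 80×0.00385 = 0.308 mA.
V_CE = V_CC − I_C·R_C − I_E·R_E = 7.1 − 0.308×4.7 − 0.312×1.8 = 5.09 V > V_CE(sat), so the active-region assumption holds.

active; I_C ≈ 0.31 mA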